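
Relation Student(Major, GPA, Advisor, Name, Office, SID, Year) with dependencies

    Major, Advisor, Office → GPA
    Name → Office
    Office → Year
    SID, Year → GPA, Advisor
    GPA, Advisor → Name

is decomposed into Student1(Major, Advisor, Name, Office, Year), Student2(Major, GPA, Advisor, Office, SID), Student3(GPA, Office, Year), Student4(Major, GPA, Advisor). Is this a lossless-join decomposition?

Yes

Chase test. Columns are Major, GPA, Advisor, Name, Office, SID, Year; row i has aⱼ where attribute j ∈ Studenti, else bᵢⱼ.
Initial tableau (one row per fragment):
  row 1: a1 b12 a3 a4 a5 b16 a7
  row 2: a1 a2 a3 b24 a5 a6 b27
  row 3: b31 a2 b33 b34 a5 b36 a7
  row 4: a1 a2 a3 b44 b45 b46 b47
Rows 1 and 2 agree on Major, Advisor, Office; apply Major, Advisor, Office→GPA and equate their GPA entries.
Rows 1 and 2 agree on Office; apply Office→Year and equate their Year entries.
Rows 1 and 2 agree on GPA, Advisor; apply GPA, Advisor→Name and equate their Name entries.
Rows 1 and 4 agree on GPA, Advisor; apply GPA, Advisor→Name and equate their Name entries.
Rows 1 and 4 agree on Name; apply Name→Office and equate their Office entries.
Rows 1 and 4 agree on Office; apply Office→Year and equate their Year entries.
Row 2 is now all distinguished symbols — the join is lossless.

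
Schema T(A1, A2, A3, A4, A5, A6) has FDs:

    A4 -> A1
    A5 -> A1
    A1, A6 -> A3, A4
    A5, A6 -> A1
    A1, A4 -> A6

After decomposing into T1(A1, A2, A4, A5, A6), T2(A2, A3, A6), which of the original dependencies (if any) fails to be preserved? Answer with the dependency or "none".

A1, A6 -> A3, A4

Check A1, A6 → A3, A4: no single fragment contains all of {A1, A3, A4, A6}, and the restricted closure of {A1, A6} across the fragments never reaches {A3, A4}.
A4 → A1 is preserved.
A5 → A1 is preserved.
A5, A6 → A1 is preserved.
A1, A4 → A6 is preserved.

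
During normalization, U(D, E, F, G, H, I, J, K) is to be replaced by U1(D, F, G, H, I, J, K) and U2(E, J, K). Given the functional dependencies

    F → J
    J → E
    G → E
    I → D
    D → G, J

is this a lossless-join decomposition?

Common attributes: U1 ∩ U2 = {J, K}.
Closure of {J, K}: J → E applies, adding E. So (J, K)⁺ = {E, J, K}.
This closure contains every attribute of U2, so U1 ∩ U2 → U2. The join is lossless.

Yes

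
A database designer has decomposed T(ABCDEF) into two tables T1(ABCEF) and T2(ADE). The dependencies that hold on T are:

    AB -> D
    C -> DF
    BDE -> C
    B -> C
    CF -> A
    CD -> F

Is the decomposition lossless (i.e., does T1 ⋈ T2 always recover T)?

No

Common attributes: T1 ∩ T2 = {AE}.
No dependency enlarges {AE}, so (AE)⁺ = {AE}.
The closure contains neither all of T1 = {ABCEF} nor all of T2 = {ADE}, so the common attributes are not a superkey of either fragment. The join is lossy.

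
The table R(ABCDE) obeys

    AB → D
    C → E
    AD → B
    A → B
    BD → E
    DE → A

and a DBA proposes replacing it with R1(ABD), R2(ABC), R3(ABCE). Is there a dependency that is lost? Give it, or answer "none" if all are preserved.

Check DE → A: no single fragment contains all of {ADE}, and the restricted closure of {DE} across the fragments never reaches {A}.
AB → D is preserved.
C → E is preserved.
AD → B is preserved.
A → B is preserved.
BD → E is preserved.

DE → A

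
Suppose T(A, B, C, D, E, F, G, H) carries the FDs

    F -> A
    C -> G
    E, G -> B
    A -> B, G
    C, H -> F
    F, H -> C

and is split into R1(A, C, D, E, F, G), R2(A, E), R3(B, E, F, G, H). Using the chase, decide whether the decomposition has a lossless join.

Chase test. Columns are A, B, C, D, E, F, G, H; row i has aⱼ where attribute j ∈ Ri, else bᵢⱼ.
Initial tableau (one row per fragment):
  row 1: a1 b12 a3 a4 a5 a6 a7 b18
  row 2: a1 b22 b23 b24 a5 b26 b27 b28
  row 3: b31 a2 b33 b34 a5 a6 a7 a8
Rows 1 and 3 agree on F; apply F→A and equate their A entries.
Rows 1 and 3 agree on E, G; apply E, G→B and equate their B entries.
Rows 1 and 2 agree on A; apply A→B, G and equate their B, G entries.
No row becomes fully distinguished — the join is lossy.

No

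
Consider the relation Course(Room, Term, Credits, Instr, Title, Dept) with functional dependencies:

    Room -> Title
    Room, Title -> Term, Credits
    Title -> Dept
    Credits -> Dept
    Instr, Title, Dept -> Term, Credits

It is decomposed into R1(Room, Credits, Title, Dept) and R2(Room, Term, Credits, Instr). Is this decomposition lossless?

Yes

Common attributes: R1 ∩ R2 = {Room, Credits}.
Closure of {Room, Credits}: Room → Title applies, adding Title; Room, Title → Term, Credits applies, adding Term; Title → Dept applies, adding Dept. So (Room, Credits)⁺ = {Room, Term, Credits, Title, Dept}.
This closure contains every attribute of R1, so R1 ∩ R2 → R1. The join is lossless.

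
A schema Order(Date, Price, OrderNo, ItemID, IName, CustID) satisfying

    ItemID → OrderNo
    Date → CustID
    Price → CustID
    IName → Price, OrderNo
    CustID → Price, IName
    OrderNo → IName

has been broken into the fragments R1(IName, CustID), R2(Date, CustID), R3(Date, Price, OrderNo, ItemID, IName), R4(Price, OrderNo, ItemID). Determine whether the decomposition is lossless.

Chase test. Columns are Date, Price, OrderNo, ItemID, IName, CustID; row i has aⱼ where attribute j ∈ Ri, else bᵢⱼ.
Initial tableau (one row per fragment):
  row 1: b11 b12 b13 b14 a5 a6
  row 2: a1 b22 b23 b24 b25 a6
  row 3: a1 a2 a3 a4 a5 b36
  row 4: b41 a2 a3 a4 b45 b46
Rows 2 and 3 agree on Date; apply Date→CustID and equate their CustID entries.
Rows 3 and 4 agree on Price; apply Price→CustID and equate their CustID entries.
Rows 1 and 3 agree on IName; apply IName→Price, OrderNo and equate their Price, OrderNo entries.
Rows 1 and 2 agree on CustID; apply CustID→Price, IName and equate their Price, IName entries.
Rows 1 and 4 agree on CustID; apply CustID→Price, IName and equate their Price, IName entries.
Rows 1 and 2 agree on IName; apply IName→Price, OrderNo and equate their Price, OrderNo entries.
Row 3 is now all distinguished symbols — the join is lossless.

Yes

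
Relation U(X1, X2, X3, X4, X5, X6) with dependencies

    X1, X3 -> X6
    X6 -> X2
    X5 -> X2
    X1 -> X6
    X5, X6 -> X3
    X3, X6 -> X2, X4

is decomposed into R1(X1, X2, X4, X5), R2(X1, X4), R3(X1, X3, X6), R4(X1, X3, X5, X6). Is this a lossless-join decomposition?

Yes

Chase test. Columns are X1, X2, X3, X4, X5, X6; row i has aⱼ where attribute j ∈ Ri, else bᵢⱼ.
Initial tableau (one row per fragment):
  row 1: a1 a2 b13 a4 a5 b16
  row 2: a1 b22 b23 a4 b25 b26
  row 3: a1 b32 a3 b34 b35 a6
  row 4: a1 b42 a3 b44 a5 a6
Rows 3 and 4 agree on X6; apply X6→X2 and equate their X2 entries.
Rows 1 and 4 agree on X5; apply X5→X2 and equate their X2 entries.
Rows 1 and 2 agree on X1; apply X1→X6 and equate their X6 entries.
Rows 1 and 3 agree on X1; apply X1→X6 and equate their X6 entries.
Rows 1 and 4 agree on X5, X6; apply X5, X6→X3 and equate their X3 entries.
Rows 1 and 3 agree on X3, X6; apply X3, X6→X2, X4 and equate their X2, X4 entries.
Rows 1 and 4 agree on X3, X6; apply X3, X6→X2, X4 and equate their X2, X4 entries.
Rows 1 and 2 agree on X6; apply X6→X2 and equate their X2 entries.
Row 1 is now all distinguished symbols — the join is lossless.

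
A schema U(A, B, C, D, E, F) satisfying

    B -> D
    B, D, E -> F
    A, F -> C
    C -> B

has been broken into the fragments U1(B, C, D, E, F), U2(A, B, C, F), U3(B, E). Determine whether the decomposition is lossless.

No

Chase test. Columns are A, B, C, D, E, F; row i has aⱼ where attribute j ∈ Ui, else bᵢⱼ.
Initial tableau (one row per fragment):
  row 1: b11 a2 a3 a4 a5 a6
  row 2: a1 a2 a3 b24 b25 a6
  row 3: b31 a2 b33 b34 a5 b36
Rows 1 and 2 agree on B; apply B→D and equate their D entries.
Rows 1 and 3 agree on B; apply B→D and equate their D entries.
Rows 1 and 3 agree on B, D, E; apply B, D, E→F and equate their F entries.
No row becomes fully distinguished — the join is lossy.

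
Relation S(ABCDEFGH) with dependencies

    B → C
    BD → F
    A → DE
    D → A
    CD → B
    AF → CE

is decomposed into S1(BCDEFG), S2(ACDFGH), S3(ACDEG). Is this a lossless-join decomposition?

Chase test. Columns are ABCDEFGH; row i has aⱼ where attribute j ∈ Si, else bᵢⱼ.
Initial tableau (one row per fragment):
  row 1: b11 a2 a3 a4 a5 a6 a7 b18
  row 2: a1 b22 a3 a4 b25 a6 a7 a8
  row 3: a1 b32 a3 a4 a5 b36 a7 b38
Rows 2 and 3 agree on A; apply A→DE and equate their DE entries.
Rows 1 and 2 agree on D; apply D→A and equate their A entries.
Rows 1 and 2 agree on CD; apply CD→B and equate their B entries.
Rows 1 and 3 agree on CD; apply CD→B and equate their B entries.
Rows 1 and 3 agree on BD; apply BD→F and equate their F entries.
Row 2 is now all distinguished symbols — the join is lossless.

Yes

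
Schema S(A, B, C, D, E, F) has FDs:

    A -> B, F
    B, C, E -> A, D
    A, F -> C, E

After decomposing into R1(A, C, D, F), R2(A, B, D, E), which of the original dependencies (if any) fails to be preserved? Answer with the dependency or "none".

Check B, C, E → A, D: no single fragment contains all of {A, B, C, D, E}, and the restricted closure of {B, C, E} across the fragments never reaches {A, D}.
A → B, F is preserved.
A, F → C, E is preserved.

B, C, E -> A, D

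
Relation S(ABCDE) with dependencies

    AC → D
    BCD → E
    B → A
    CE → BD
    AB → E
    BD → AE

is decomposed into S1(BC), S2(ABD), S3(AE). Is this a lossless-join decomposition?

No

Chase test. Columns are ABCDE; row i has aⱼ where attribute j ∈ Si, else bᵢⱼ.
Initial tableau (one row per fragment):
  row 1: b11 a2 a3 b14 b15
  row 2: a1 a2 b23 a4 b25
  row 3: a1 b32 b33 b34 a5
Rows 1 and 2 agree on B; apply B→A and equate their A entries.
Rows 1 and 2 agree on AB; apply AB→E and equate their E entries.
No row becomes fully distinguished — the join is lossy.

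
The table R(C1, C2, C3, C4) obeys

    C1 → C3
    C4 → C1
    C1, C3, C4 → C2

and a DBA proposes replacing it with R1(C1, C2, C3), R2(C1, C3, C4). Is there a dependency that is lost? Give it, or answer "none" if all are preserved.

C1, C3, C4 → C2

Check C1, C3, C4 → C2: no single fragment contains all of {C1, C2, C3, C4}, and the restricted closure of {C1, C3, C4} across the fragments never reaches {C2}.
C1 → C3 is preserved.
C4 → C1 is preserved.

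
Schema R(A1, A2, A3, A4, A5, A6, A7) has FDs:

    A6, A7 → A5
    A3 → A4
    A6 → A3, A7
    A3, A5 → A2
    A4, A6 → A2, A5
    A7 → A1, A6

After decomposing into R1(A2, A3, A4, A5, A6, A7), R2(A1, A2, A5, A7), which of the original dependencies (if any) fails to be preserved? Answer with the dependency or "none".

none

A6, A7 → A5 lies within R1.
A3 → A4 lies within R1.
A6 → A3, A7 lies within R1.
A3, A5 → A2 lies within R1.
A4, A6 → A2, A5 lies within R1.
A7 → A1, A6: restricted closure across fragments reaches A1, A6.
Every dependency is enforceable on the fragments, so the decomposition is dependency-preserving.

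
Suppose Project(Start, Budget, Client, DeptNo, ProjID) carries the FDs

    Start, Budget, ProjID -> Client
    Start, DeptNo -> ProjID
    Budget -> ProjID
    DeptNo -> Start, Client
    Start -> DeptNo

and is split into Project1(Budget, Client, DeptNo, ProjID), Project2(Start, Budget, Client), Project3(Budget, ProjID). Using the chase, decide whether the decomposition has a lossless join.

No

Chase test. Columns are Start, Budget, Client, DeptNo, ProjID; row i has aⱼ where attribute j ∈ Projecti, else bᵢⱼ.
Initial tableau (one row per fragment):
  row 1: b11 a2 a3 a4 a5
  row 2: a1 a2 a3 b24 b25
  row 3: b31 a2 b33 b34 a5
Rows 1 and 2 agree on Budget; apply Budget→ProjID and equate their ProjID entries.
No row becomes fully distinguished — the join is lossy.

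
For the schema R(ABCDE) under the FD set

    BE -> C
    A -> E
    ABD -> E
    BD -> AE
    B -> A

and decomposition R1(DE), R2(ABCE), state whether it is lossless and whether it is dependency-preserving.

Lossless test: (E)⁺ = {E}, which is a superkey of neither fragment — lossy.
Dependency preservation: ABD → E; BD → AE are not contained in any single fragment, but the restricted closure of each left-hand side across the fragments still reaches the right-hand side; the remaining FDs each lie inside some fragment. All dependencies are preserved.

lossy but dependency-preserving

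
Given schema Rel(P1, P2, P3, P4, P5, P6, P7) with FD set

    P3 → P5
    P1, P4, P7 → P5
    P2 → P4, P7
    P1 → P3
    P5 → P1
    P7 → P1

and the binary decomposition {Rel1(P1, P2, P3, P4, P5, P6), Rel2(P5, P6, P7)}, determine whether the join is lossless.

No

Common attributes: Rel1 ∩ Rel2 = {P5, P6}.
Closure of {P5, P6}: P5 → P1 applies, adding P1; P1 → P3 applies, adding P3. So (P5, P6)⁺ = {P1, P3, P5, P6}.
The closure contains neither all of Rel1 = {P1, P2, P3, P4, P5, P6} nor all of Rel2 = {P5, P6, P7}, so the common attributes are not a superkey of either fragment. The join is lossy.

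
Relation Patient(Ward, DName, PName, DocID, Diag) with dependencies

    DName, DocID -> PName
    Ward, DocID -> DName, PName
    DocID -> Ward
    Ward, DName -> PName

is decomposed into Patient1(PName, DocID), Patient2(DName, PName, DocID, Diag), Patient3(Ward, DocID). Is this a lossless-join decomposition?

Chase test. Columns are Ward, DName, PName, DocID, Diag; row i has aⱼ where attribute j ∈ Patienti, else bᵢⱼ.
Initial tableau (one row per fragment):
  row 1: b11 b12 a3 a4 b15
  row 2: b21 a2 a3 a4 a5
  row 3: a1 b32 b33 a4 b35
Rows 1 and 2 agree on DocID; apply DocID→Ward and equate their Ward entries.
Rows 1 and 3 agree on DocID; apply DocID→Ward and equate their Ward entries.
Rows 1 and 2 agree on Ward, DocID; apply Ward, DocID→DName, PName and equate their DName, PName entries.
Rows 1 and 3 agree on Ward, DocID; apply Ward, DocID→DName, PName and equate their DName, PName entries.
Row 2 is now all distinguished symbols — the join is lossless.

Yes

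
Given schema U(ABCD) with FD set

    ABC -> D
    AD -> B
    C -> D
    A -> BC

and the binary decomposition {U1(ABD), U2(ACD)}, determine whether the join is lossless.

Yes

Common attributes: U1 ∩ U2 = {AD}.
Closure of {AD}: AD → B applies, adding B; A → BC applies, adding C. So (AD)⁺ = {ABCD}.
This closure contains every attribute of U1, so U1 ∩ U2 → U1. The join is lossless.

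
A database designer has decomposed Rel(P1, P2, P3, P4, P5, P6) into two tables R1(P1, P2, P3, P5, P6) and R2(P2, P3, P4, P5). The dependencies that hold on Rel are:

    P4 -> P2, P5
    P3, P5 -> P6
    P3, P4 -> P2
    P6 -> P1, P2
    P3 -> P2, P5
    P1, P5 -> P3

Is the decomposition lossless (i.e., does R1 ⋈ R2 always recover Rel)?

Yes

Common attributes: R1 ∩ R2 = {P2, P3, P5}.
Closure of {P2, P3, P5}: P3, P5 → P6 applies, adding P6; P6 → P1, P2 applies, adding P1. So (P2, P3, P5)⁺ = {P1, P2, P3, P5, P6}.
This closure contains every attribute of R1, so R1 ∩ R2 → R1. The join is lossless.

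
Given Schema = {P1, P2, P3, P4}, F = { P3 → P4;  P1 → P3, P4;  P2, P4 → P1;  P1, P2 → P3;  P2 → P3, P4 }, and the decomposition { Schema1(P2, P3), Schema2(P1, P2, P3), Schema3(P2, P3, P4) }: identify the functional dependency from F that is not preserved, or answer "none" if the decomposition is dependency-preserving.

P3 → P4 lies within Schema3.
P1 → P3, P4: restricted closure across fragments reaches P3, P4.
P2, P4 → P1: restricted closure across fragments reaches P1.
P1, P2 → P3 lies within Schema2.
P2 → P3, P4 lies within Schema3.
Every dependency is enforceable on the fragments, so the decomposition is dependency-preserving.

none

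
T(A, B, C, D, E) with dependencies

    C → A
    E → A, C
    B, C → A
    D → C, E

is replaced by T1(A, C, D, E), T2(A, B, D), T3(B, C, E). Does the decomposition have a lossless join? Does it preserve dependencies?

Lossless test (chase): Rows 1 and 3 agree on C; apply C→A and equate their A entries. Rows 1 and 2 agree on D; apply D→C, E and equate their C, E entries. Row 2 is now all distinguished symbols — the join is lossless.
Dependency preservation: B, C → A is not contained in any single fragment, but the restricted closure of its left-hand side across the fragments still reaches the right-hand side; the remaining FDs each lie inside some fragment. All dependencies are preserved.

lossless and dependency-preserving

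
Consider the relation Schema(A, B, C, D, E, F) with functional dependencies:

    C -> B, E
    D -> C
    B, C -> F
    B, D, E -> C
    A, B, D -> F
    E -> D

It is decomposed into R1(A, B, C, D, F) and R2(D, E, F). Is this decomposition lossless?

Yes

Common attributes: R1 ∩ R2 = {D, F}.
Closure of {D, F}: D → C applies, adding C; C → B, E applies, adding B, E. So (D, F)⁺ = {B, C, D, E, F}.
This closure contains every attribute of R2, so R1 ∩ R2 → R2. The join is lossless.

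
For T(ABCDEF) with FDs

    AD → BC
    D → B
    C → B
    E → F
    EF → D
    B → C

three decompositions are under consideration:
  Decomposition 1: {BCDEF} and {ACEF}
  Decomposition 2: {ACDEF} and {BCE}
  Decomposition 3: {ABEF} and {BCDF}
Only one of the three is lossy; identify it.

Decomposition 1: common = {CEF}, closure = {BCDEF} → lossless.
Decomposition 2: common = {CE}, closure = {BCDEF} → lossless.
Decomposition 3: common = {BF}, closure = {BCF} → lossy.

Decomposition 3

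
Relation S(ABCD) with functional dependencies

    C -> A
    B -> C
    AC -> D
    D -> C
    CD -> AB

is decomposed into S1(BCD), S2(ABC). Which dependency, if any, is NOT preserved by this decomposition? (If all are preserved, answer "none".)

none

C → A lies within S2.
B → C lies within S1.
AC → D: restricted closure across fragments reaches D.
D → C lies within S1.
CD → AB: restricted closure across fragments reaches AB.
Every dependency is enforceable on the fragments, so the decomposition is dependency-preserving.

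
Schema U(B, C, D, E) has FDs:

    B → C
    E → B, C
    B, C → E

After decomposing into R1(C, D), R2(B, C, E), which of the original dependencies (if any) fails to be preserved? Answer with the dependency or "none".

none

B → C lies within R2.
E → B, C lies within R2.
B, C → E lies within R2.
Every dependency is enforceable on the fragments, so the decomposition is dependency-preserving.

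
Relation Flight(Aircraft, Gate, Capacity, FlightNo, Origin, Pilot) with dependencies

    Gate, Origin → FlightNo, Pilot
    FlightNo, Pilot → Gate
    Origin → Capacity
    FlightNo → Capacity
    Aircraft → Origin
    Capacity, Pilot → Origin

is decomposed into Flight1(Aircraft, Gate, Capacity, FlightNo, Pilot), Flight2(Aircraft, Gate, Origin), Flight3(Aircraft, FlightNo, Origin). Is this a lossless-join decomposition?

Yes

Chase test. Columns are Aircraft, Gate, Capacity, FlightNo, Origin, Pilot; row i has aⱼ where attribute j ∈ Flighti, else bᵢⱼ.
Initial tableau (one row per fragment):
  row 1: a1 a2 a3 a4 b15 a6
  row 2: a1 a2 b23 b24 a5 b26
  row 3: a1 b32 b33 a4 a5 b36
Rows 2 and 3 agree on Origin; apply Origin→Capacity and equate their Capacity entries.
Rows 1 and 3 agree on FlightNo; apply FlightNo→Capacity and equate their Capacity entries.
Rows 1 and 2 agree on Aircraft; apply Aircraft→Origin and equate their Origin entries.
Rows 1 and 2 agree on Gate, Origin; apply Gate, Origin→FlightNo, Pilot and equate their FlightNo, Pilot entries.
Row 1 is now all distinguished symbols — the join is lossless.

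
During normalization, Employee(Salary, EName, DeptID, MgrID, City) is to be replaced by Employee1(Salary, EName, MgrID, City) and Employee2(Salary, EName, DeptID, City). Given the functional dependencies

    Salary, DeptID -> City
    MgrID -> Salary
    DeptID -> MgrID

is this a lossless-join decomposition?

No

Common attributes: Employee1 ∩ Employee2 = {Salary, EName, City}.
No dependency enlarges {Salary, EName, City}, so (Salary, EName, City)⁺ = {Salary, EName, City}.
The closure contains neither all of Employee1 = {Salary, EName, MgrID, City} nor all of Employee2 = {Salary, EName, DeptID, City}, so the common attributes are not a superkey of either fragment. The join is lossy.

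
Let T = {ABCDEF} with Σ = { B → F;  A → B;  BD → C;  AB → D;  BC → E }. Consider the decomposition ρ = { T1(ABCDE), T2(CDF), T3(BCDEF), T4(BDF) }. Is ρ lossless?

Chase test. Columns are ABCDEF; row i has aⱼ where attribute j ∈ Ti, else bᵢⱼ.
Initial tableau (one row per fragment):
  row 1: a1 a2 a3 a4 a5 b16
  row 2: b21 b22 a3 a4 b25 a6
  row 3: b31 a2 a3 a4 a5 a6
  row 4: b41 a2 b43 a4 b45 a6
Rows 1 and 3 agree on B; apply B→F and equate their F entries.
Rows 1 and 4 agree on BD; apply BD→C and equate their C entries.
Rows 1 and 4 agree on BC; apply BC→E and equate their E entries.
Row 1 is now all distinguished symbols — the join is lossless.

Yes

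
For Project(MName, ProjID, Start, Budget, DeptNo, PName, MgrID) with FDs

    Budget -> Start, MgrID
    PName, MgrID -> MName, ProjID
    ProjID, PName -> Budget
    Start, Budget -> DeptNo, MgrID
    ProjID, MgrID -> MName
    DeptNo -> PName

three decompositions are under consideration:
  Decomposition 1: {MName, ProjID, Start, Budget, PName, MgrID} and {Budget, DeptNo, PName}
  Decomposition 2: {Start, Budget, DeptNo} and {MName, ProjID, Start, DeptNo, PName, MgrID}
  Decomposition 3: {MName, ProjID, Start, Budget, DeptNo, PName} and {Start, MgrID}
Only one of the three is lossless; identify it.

Decomposition 1: common = {Budget, PName}, closure = {MName, ProjID, Start, Budget, DeptNo, PName, MgrID} → lossless.
Decomposition 2: common = {Start, DeptNo}, closure = {Start, DeptNo, PName} → lossy.
Decomposition 3: common = {Start}, closure = {Start} → lossy.

Decomposition 1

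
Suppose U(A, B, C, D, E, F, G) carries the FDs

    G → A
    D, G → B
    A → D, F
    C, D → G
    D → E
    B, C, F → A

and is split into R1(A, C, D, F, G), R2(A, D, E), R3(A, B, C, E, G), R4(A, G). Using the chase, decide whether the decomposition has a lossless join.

Yes

Chase test. Columns are A, B, C, D, E, F, G; row i has aⱼ where attribute j ∈ Ri, else bᵢⱼ.
Initial tableau (one row per fragment):
  row 1: a1 b12 a3 a4 b15 a6 a7
  row 2: a1 b22 b23 a4 a5 b26 b27
  row 3: a1 a2 a3 b34 a5 b36 a7
  row 4: a1 b42 b43 b44 b45 b46 a7
Rows 1 and 2 agree on A; apply A→D, F and equate their D, F entries.
Rows 1 and 3 agree on A; apply A→D, F and equate their D, F entries.
Rows 1 and 4 agree on A; apply A→D, F and equate their D, F entries.
Rows 1 and 2 agree on D; apply D→E and equate their E entries.
Rows 1 and 4 agree on D; apply D→E and equate their E entries.
Rows 1 and 3 agree on D, G; apply D, G→B and equate their B entries.
Rows 1 and 4 agree on D, G; apply D, G→B and equate their B entries.
Row 1 is now all distinguished symbols — the join is lossless.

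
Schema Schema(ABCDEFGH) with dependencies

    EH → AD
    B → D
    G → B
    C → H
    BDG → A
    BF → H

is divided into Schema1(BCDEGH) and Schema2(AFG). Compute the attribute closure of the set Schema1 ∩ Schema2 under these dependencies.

ABDG

Schema1 ∩ Schema2 = {G}.
G → B applies, adding B
B → D applies, adding D
BDG → A applies, adding A
Closure: {ABDG}.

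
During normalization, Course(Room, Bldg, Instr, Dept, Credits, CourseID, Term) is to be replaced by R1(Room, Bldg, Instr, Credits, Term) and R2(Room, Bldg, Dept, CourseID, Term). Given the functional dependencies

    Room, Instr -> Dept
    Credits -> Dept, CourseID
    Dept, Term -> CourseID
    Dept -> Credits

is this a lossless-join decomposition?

No

Common attributes: R1 ∩ R2 = {Room, Bldg, Term}.
No dependency enlarges {Room, Bldg, Term}, so (Room, Bldg, Term)⁺ = {Room, Bldg, Term}.
The closure contains neither all of R1 = {Room, Bldg, Instr, Credits, Term} nor all of R2 = {Room, Bldg, Dept, CourseID, Term}, so the common attributes are not a superkey of either fragment. The join is lossy.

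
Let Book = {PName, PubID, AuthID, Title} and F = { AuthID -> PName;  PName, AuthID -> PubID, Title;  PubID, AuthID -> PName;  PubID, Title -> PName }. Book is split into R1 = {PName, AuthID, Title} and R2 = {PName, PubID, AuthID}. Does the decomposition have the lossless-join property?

Common attributes: R1 ∩ R2 = {PName, AuthID}.
Closure of {PName, AuthID}: PName, AuthID → PubID, Title applies, adding PubID, Title. So (PName, AuthID)⁺ = {PName, PubID, AuthID, Title}.
This closure contains every attribute of R1, so R1 ∩ R2 → R1. The join is lossless.

Yes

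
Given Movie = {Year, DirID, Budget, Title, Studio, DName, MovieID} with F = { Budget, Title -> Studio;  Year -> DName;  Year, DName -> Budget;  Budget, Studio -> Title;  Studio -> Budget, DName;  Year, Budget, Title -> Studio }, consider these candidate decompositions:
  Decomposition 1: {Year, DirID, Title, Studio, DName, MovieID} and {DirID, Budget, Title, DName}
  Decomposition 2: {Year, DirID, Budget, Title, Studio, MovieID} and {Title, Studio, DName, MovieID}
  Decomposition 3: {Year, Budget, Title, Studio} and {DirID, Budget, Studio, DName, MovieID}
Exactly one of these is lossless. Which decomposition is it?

Decomposition 1: common = {DirID, Title, DName}, closure = {DirID, Title, DName} → lossy.
Decomposition 2: common = {Title, Studio, MovieID}, closure = {Budget, Title, Studio, DName, MovieID} → lossless.
Decomposition 3: common = {Budget, Studio}, closure = {Budget, Title, Studio, DName} → lossy.

Decomposition 2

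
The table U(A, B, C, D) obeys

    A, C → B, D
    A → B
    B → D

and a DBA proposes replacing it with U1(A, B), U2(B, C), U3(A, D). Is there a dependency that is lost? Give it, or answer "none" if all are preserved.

Check B → D: no single fragment contains all of {B, D}, and the restricted closure of {B} across the fragments never reaches {D}.
A, C → B, D is preserved.
A → B is preserved.

B → D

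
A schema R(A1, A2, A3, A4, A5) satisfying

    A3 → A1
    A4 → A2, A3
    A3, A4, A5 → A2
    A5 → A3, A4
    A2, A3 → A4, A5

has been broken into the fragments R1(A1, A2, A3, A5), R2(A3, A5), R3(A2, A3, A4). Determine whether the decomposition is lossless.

Chase test. Columns are A1, A2, A3, A4, A5; row i has aⱼ where attribute j ∈ Ri, else bᵢⱼ.
Initial tableau (one row per fragment):
  row 1: a1 a2 a3 b14 a5
  row 2: b21 b22 a3 b24 a5
  row 3: b31 a2 a3 a4 b35
Rows 1 and 2 agree on A3; apply A3→A1 and equate their A1 entries.
Rows 1 and 3 agree on A3; apply A3→A1 and equate their A1 entries.
Rows 1 and 2 agree on A5; apply A5→A3, A4 and equate their A3, A4 entries.
Rows 1 and 3 agree on A2, A3; apply A2, A3→A4, A5 and equate their A4, A5 entries.
Rows 1 and 2 agree on A4; apply A4→A2, A3 and equate their A2, A3 entries.
Row 1 is now all distinguished symbols — the join is lossless.

Yes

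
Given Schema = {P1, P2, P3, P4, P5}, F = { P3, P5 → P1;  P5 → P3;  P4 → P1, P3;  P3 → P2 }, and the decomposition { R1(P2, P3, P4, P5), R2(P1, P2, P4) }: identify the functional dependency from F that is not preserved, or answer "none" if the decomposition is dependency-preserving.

Check P3, P5 → P1: no single fragment contains all of {P1, P3, P5}, and the restricted closure of {P3, P5} across the fragments never reaches {P1}.
P5 → P3 is preserved.
P4 → P1, P3 is preserved.
P3 → P2 is preserved.

P3, P5 → P1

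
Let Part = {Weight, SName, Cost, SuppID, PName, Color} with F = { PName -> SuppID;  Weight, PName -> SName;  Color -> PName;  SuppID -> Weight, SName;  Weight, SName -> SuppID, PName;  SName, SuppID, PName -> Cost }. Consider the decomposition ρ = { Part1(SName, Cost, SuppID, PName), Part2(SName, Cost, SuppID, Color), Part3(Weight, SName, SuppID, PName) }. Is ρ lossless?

Chase test. Columns are Weight, SName, Cost, SuppID, PName, Color; row i has aⱼ where attribute j ∈ Parti, else bᵢⱼ.
Initial tableau (one row per fragment):
  row 1: b11 a2 a3 a4 a5 b16
  row 2: b21 a2 a3 a4 b25 a6
  row 3: a1 a2 b33 a4 a5 b36
Rows 1 and 2 agree on SuppID; apply SuppID→Weight, SName and equate their Weight, SName entries.
Rows 1 and 3 agree on SuppID; apply SuppID→Weight, SName and equate their Weight, SName entries.
Rows 1 and 2 agree on Weight, SName; apply Weight, SName→SuppID, PName and equate their SuppID, PName entries.
Rows 1 and 3 agree on SName, SuppID, PName; apply SName, SuppID, PName→Cost and equate their Cost entries.
Row 2 is now all distinguished symbols — the join is lossless.

Yes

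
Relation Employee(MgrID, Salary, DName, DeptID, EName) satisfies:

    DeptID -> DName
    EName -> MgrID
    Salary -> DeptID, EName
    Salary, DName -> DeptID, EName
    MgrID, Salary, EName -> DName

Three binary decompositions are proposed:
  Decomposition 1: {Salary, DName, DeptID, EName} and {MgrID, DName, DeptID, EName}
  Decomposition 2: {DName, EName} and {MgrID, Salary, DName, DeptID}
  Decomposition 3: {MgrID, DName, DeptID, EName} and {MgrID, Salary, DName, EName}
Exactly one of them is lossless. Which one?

Decomposition 1

Decomposition 1: common = {DName, DeptID, EName}, closure = {MgrID, DName, DeptID, EName} → lossless.
Decomposition 2: common = {DName}, closure = {DName} → lossy.
Decomposition 3: common = {MgrID, DName, EName}, closure = {MgrID, DName, EName} → lossy.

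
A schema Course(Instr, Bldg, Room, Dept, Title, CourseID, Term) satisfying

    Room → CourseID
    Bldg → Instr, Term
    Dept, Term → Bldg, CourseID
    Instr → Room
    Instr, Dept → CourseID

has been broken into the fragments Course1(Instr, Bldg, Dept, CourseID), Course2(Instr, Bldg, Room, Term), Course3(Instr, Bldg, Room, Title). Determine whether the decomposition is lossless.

Chase test. Columns are Instr, Bldg, Room, Dept, Title, CourseID, Term; row i has aⱼ where attribute j ∈ Coursei, else bᵢⱼ.
Initial tableau (one row per fragment):
  row 1: a1 a2 b13 a4 b15 a6 b17
  row 2: a1 a2 a3 b24 b25 b26 a7
  row 3: a1 a2 a3 b34 a5 b36 b37
Rows 2 and 3 agree on Room; apply Room→CourseID and equate their CourseID entries.
Rows 1 and 2 agree on Bldg; apply Bldg→Instr, Term and equate their Instr, Term entries.
Rows 1 and 3 agree on Bldg; apply Bldg→Instr, Term and equate their Instr, Term entries.
Rows 1 and 2 agree on Instr; apply Instr→Room and equate their Room entries.
Rows 1 and 2 agree on Room; apply Room→CourseID and equate their CourseID entries.
No row becomes fully distinguished — the join is lossy.

No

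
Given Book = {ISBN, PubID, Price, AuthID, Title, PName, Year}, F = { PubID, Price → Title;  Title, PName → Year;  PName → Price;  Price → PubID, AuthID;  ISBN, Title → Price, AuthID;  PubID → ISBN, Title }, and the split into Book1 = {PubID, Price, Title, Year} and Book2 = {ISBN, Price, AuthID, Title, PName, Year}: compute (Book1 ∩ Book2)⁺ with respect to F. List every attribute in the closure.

Book1 ∩ Book2 = {Price, Title, Year}.
Price → PubID, AuthID applies, adding PubID, AuthID
PubID → ISBN, Title applies, adding ISBN
Closure: {ISBN, PubID, Price, AuthID, Title, Year}.

ISBN, PubID, Price, AuthID, Title, Year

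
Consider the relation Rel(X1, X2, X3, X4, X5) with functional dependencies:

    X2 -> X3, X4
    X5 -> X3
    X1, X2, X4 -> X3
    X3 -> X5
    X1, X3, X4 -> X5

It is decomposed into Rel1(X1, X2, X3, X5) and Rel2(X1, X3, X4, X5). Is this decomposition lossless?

No

Common attributes: Rel1 ∩ Rel2 = {X1, X3, X5}.
No dependency enlarges {X1, X3, X5}, so (X1, X3, X5)⁺ = {X1, X3, X5}.
The closure contains neither all of Rel1 = {X1, X2, X3, X5} nor all of Rel2 = {X1, X3, X4, X5}, so the common attributes are not a superkey of either fragment. The join is lossy.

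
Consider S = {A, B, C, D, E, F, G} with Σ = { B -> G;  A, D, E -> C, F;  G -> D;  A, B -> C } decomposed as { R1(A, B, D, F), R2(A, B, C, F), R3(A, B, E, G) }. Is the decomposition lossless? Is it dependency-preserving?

Lossless test (chase): Rows 1 and 2 agree on B; apply B→G and equate their G entries. Rows 1 and 3 agree on B; apply B→G and equate their G entries. Rows 1 and 2 agree on G; apply G→D and equate their D entries. Rows 1 and 3 agree on G; apply G→D and equate their D entries. Rows 1 and 2 agree on A, B; apply A, B→C and equate their C entries. Rows 1 and 3 agree on A, B; apply A, B→C and equate their C entries. No row becomes fully distinguished — the join is lossy.
Dependency preservation: the restricted closure of {A, D, E} across the fragments never reaches {C, F}, so A, D, E → C, F cannot be enforced without a join — not preserved.

lossy and not dependency-preserving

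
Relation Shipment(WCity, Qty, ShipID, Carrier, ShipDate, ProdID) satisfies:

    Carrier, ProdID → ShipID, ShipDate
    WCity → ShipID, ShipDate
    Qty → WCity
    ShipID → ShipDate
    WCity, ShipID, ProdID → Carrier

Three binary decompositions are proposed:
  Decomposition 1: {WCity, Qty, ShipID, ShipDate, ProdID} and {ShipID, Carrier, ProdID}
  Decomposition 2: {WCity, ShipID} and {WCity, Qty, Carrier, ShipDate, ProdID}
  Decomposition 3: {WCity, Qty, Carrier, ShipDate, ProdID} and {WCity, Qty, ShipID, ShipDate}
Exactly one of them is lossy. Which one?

Decomposition 1

Decomposition 1: common = {ShipID, ProdID}, closure = {ShipID, ShipDate, ProdID} → lossy.
Decomposition 2: common = {WCity}, closure = {WCity, ShipID, ShipDate} → lossless.
Decomposition 3: common = {WCity, Qty, ShipDate}, closure = {WCity, Qty, ShipID, ShipDate} → lossless.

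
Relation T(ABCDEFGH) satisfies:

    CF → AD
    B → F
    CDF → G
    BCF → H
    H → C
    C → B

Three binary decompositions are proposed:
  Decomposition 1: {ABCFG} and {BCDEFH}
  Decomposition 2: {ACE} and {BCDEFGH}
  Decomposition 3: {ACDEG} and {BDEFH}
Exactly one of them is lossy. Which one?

Decomposition 1: common = {BCF}, closure = {ABCDFGH} → lossless.
Decomposition 2: common = {CE}, closure = {ABCDEFGH} → lossless.
Decomposition 3: common = {DE}, closure = {DE} → lossy.

Decomposition 3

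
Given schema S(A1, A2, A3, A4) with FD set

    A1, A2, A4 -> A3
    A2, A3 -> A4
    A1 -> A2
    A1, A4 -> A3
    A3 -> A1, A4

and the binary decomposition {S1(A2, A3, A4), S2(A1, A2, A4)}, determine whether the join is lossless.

No

Common attributes: S1 ∩ S2 = {A2, A4}.
No dependency enlarges {A2, A4}, so (A2, A4)⁺ = {A2, A4}.
The closure contains neither all of S1 = {A2, A3, A4} nor all of S2 = {A1, A2, A4}, so the common attributes are not a superkey of either fragment. The join is lossy.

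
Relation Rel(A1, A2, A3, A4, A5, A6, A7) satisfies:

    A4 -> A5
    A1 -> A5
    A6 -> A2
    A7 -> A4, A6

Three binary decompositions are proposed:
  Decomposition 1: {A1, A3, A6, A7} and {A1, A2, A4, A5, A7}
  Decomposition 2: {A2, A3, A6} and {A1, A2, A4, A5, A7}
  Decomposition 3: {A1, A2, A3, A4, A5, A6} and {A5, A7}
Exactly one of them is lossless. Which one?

Decomposition 1: common = {A1, A7}, closure = {A1, A2, A4, A5, A6, A7} → lossless.
Decomposition 2: common = {A2}, closure = {A2} → lossy.
Decomposition 3: common = {A5}, closure = {A5} → lossy.

Decomposition 1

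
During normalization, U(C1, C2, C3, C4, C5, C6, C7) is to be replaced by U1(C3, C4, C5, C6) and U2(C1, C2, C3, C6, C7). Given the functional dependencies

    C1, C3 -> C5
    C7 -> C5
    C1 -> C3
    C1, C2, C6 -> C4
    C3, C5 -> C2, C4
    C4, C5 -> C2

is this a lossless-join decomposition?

Common attributes: U1 ∩ U2 = {C3, C6}.
No dependency enlarges {C3, C6}, so (C3, C6)⁺ = {C3, C6}.
The closure contains neither all of U1 = {C3, C4, C5, C6} nor all of U2 = {C1, C2, C3, C6, C7}, so the common attributes are not a superkey of either fragment. The join is lossy.

No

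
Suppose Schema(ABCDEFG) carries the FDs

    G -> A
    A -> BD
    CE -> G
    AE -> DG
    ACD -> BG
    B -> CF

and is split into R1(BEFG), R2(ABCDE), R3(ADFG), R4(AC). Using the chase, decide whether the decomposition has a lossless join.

Chase test. Columns are ABCDEFG; row i has aⱼ where attribute j ∈ Ri, else bᵢⱼ.
Initial tableau (one row per fragment):
  row 1: b11 a2 b13 b14 a5 a6 a7
  row 2: a1 a2 a3 a4 a5 b26 b27
  row 3: a1 b32 b33 a4 b35 a6 a7
  row 4: a1 b42 a3 b44 b45 b46 b47
Rows 1 and 3 agree on G; apply G→A and equate their A entries.
Rows 1 and 2 agree on A; apply A→BD and equate their BD entries.
Rows 1 and 3 agree on A; apply A→BD and equate their BD entries.
Rows 1 and 4 agree on A; apply A→BD and equate their BD entries.
Rows 1 and 2 agree on AE; apply AE→DG and equate their DG entries.
Rows 2 and 4 agree on ACD; apply ACD→BG and equate their BG entries.
Rows 1 and 2 agree on B; apply B→CF and equate their CF entries.
Rows 1 and 3 agree on B; apply B→CF and equate their CF entries.
Rows 1 and 4 agree on B; apply B→CF and equate their CF entries.
Row 1 is now all distinguished symbols — the join is lossless.

Yes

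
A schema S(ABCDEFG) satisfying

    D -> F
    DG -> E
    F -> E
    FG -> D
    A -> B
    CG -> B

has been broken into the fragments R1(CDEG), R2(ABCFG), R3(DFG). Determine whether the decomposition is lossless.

Yes

Chase test. Columns are ABCDEFG; row i has aⱼ where attribute j ∈ Ri, else bᵢⱼ.
Initial tableau (one row per fragment):
  row 1: b11 b12 a3 a4 a5 b16 a7
  row 2: a1 a2 a3 b24 b25 a6 a7
  row 3: b31 b32 b33 a4 b35 a6 a7
Rows 1 and 3 agree on D; apply D→F and equate their F entries.
Rows 1 and 3 agree on DG; apply DG→E and equate their E entries.
Rows 1 and 2 agree on F; apply F→E and equate their E entries.
Rows 1 and 2 agree on FG; apply FG→D and equate their D entries.
Rows 1 and 2 agree on CG; apply CG→B and equate their B entries.
Row 2 is now all distinguished symbols — the join is lossless.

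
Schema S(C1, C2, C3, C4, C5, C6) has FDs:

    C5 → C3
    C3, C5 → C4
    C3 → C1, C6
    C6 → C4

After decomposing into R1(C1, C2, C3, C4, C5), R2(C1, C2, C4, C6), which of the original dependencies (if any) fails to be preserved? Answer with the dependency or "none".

Check C3 → C1, C6: no single fragment contains all of {C1, C3, C6}, and the restricted closure of {C3} across the fragments never reaches {C1, C6}.
C5 → C3 is preserved.
C3, C5 → C4 is preserved.
C6 → C4 is preserved.

C3 → C1, C6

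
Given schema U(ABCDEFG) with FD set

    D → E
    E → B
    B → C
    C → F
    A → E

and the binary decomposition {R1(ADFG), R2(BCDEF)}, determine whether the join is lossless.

Yes

Common attributes: R1 ∩ R2 = {DF}.
Closure of {DF}: D → E applies, adding E; E → B applies, adding B; B → C applies, adding C. So (DF)⁺ = {BCDEF}.
This closure contains every attribute of R2, so R1 ∩ R2 → R2. The join is lossless.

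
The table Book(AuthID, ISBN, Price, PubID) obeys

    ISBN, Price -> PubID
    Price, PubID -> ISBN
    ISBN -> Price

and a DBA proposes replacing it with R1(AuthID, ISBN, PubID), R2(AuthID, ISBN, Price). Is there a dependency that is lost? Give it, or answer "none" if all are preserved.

Check Price, PubID → ISBN: no single fragment contains all of {ISBN, Price, PubID}, and the restricted closure of {Price, PubID} across the fragments never reaches {ISBN}.
ISBN, Price → PubID is preserved.
ISBN → Price is preserved.

Price, PubID -> ISBN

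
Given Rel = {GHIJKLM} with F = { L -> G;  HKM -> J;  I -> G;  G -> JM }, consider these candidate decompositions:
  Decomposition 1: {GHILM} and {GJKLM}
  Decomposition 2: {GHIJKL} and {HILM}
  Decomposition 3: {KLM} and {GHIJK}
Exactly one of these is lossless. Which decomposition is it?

Decomposition 1: common = {GLM}, closure = {GJLM} → lossy.
Decomposition 2: common = {HIL}, closure = {GHIJLM} → lossless.
Decomposition 3: common = {K}, closure = {K} → lossy.

Decomposition 2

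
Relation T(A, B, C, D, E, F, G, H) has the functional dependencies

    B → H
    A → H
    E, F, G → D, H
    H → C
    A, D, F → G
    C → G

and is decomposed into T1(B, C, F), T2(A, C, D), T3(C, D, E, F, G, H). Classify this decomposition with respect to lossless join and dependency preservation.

lossy and not dependency-preserving

Lossless test (chase): Rows 1 and 2 agree on C; apply C→G and equate their G entries. Rows 1 and 3 agree on C; apply C→G and equate their G entries. No row becomes fully distinguished — the join is lossy.
Dependency preservation: the restricted closure of {B} across the fragments never reaches {H}, so B → H cannot be enforced without a join — not preserved.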